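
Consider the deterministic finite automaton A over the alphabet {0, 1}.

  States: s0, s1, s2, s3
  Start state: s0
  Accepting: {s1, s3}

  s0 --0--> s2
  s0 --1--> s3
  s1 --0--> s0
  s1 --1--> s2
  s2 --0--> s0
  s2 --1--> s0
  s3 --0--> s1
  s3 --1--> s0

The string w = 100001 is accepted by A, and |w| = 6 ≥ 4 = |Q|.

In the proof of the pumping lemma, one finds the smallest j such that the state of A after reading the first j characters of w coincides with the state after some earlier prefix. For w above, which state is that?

s0

State sequence: s0 -1-> s3 -0-> s1 -0-> s0 -0-> s2 -0-> s0 -1-> s3
First repeat at step 3: s0 was already visited.

The earliest repeat is at step j = 3: A is in s0, which it already visited at step i = 0.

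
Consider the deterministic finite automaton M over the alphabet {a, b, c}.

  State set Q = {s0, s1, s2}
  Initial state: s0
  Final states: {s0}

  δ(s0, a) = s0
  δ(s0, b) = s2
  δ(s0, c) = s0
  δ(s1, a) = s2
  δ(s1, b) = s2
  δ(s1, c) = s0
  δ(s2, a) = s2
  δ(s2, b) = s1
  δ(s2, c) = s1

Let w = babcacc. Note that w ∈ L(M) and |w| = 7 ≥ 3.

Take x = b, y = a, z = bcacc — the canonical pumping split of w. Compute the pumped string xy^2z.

baabcacc

xy^2z = b·a·a·bcacc = baabcacc.
Reading y = a takes M from s2 back to s2, so after x·y·y the machine is still in s2, and z then leads to the accepting state s0. Hence baabcacc ∈ L(M).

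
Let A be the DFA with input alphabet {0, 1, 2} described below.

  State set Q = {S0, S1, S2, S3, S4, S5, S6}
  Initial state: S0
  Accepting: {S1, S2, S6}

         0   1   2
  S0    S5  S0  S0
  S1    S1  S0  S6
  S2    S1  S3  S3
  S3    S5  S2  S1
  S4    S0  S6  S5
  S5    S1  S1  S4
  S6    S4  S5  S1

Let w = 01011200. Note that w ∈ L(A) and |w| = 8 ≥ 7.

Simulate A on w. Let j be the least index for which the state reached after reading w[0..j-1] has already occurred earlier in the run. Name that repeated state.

Run of A on w = 0 1 0 1 1 2 0 0:
  step 0: S0  (start)
  step 1: S5  (read 0: S0→S5)
  step 2: S1  (read 1: S5→S1)
  step 3: S1  (read 0: S1→S1)   ← first repeat (S1 seen earlier)
  step 4: S0  (read 1: S1→S0)
  step 5: S0  (read 1: S0→S0)
  step 6: S0  (read 2: S0→S0)
  step 7: S5  (read 0: S0→S5)
  step 8: S1  (read 0: S5→S1)

The earliest repeat is at step j = 3: A is in S1, which it already visited at step i = 2.
Pumping length from the standard proof: p = 7 (the number of states). The repeated state found above gives |xy| = j ≤ 7 and |y| = j − i ≥ 1.

S1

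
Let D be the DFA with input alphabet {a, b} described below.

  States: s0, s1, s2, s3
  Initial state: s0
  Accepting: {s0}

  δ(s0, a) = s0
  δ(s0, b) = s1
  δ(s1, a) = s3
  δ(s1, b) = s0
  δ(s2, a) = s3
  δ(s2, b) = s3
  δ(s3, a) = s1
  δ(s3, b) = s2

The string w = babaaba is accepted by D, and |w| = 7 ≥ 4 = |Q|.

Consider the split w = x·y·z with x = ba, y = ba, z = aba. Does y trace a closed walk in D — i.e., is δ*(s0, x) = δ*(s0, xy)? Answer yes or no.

yes

State sequence: s0 -b-> s1 -a-> s3 -b-> s2 -a-> s3

After x (step 2): s3. After xy (step 4): s3.
They match, so y = ba drives D around a cycle from s3 back to itself; pumping y any number of times keeps D in s3 before reading z, and xyⁱz ∈ L(D) for every i ≥ 0.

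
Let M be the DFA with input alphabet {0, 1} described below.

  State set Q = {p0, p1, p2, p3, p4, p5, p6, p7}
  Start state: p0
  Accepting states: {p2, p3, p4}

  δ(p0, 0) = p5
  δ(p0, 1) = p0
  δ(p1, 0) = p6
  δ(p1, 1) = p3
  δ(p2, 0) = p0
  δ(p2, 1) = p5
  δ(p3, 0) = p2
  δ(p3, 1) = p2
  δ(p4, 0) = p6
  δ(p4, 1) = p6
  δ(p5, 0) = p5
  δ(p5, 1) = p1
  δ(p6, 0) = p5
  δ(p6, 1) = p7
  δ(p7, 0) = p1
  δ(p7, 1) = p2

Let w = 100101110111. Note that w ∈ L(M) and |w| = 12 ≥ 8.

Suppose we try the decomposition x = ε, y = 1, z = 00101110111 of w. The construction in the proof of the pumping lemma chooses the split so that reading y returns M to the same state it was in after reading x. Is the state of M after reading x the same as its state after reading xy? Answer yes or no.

yes

Run of M on the first 1 characters of w = 1:
  step 0: p0  (start)
  step 1: p0  (read 1: p0→p0)

After x (step 0): p0. After xy (step 1): p0.
They match, so y = 1 drives M around a cycle from p0 back to itself; pumping y any number of times keeps M in p0 before reading z, and xyⁱz ∈ L(M) for every i ≥ 0.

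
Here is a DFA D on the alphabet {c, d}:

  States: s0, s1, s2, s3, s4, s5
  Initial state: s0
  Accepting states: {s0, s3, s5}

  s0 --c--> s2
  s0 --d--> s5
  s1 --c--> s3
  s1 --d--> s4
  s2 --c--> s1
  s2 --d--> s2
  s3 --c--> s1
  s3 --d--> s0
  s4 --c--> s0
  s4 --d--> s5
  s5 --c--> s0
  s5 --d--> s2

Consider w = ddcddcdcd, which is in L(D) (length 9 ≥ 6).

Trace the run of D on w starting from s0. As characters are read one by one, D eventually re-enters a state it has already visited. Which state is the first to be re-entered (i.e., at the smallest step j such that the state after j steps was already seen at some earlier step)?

s5

Run of D on w = d d c d d c d c d:
  step 0: s0  (start)
  step 1: s5  (read d: s0→s5)
  step 2: s2  (read d: s5→s2)
  step 3: s1  (read c: s2→s1)
  step 4: s4  (read d: s1→s4)
  step 5: s5  (read d: s4→s5)   ← first repeat (s5 seen earlier)
  step 6: s0  (read c: s5→s0)
  step 7: s5  (read d: s0→s5)
  step 8: s0  (read c: s5→s0)
  step 9: s5  (read d: s0→s5)

The earliest repeat is at step j = 5: D is in s5, which it already visited at step i = 1.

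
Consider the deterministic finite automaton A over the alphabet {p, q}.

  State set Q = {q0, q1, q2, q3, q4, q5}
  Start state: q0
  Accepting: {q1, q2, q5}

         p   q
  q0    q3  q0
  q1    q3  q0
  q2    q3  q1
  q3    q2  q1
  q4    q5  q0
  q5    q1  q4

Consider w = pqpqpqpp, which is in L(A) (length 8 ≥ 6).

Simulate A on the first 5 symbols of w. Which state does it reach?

q3

State sequence: q0 -p-> q3 -q-> q1 -p-> q3 -q-> q1 -p-> q3

After reading 5 characters, A is in state q3.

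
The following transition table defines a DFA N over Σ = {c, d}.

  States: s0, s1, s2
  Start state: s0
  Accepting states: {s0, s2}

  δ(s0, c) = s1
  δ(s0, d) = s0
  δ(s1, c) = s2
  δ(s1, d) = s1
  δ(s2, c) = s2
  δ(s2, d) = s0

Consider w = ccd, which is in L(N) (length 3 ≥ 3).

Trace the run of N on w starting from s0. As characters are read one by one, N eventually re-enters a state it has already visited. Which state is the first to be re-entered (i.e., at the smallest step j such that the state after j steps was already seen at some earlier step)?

State sequence: s0 -c-> s1 -c-> s2 -d-> s0
First repeat at step 3: s0 was already visited.

The earliest repeat is at step j = 3: N is in s0, which it already visited at step i = 0.
The DFA has 3 states, so the proof of the pumping lemma guarantees a repeated state among the first 3+1 visited; the segment between the two visits is the pumpable y.

s0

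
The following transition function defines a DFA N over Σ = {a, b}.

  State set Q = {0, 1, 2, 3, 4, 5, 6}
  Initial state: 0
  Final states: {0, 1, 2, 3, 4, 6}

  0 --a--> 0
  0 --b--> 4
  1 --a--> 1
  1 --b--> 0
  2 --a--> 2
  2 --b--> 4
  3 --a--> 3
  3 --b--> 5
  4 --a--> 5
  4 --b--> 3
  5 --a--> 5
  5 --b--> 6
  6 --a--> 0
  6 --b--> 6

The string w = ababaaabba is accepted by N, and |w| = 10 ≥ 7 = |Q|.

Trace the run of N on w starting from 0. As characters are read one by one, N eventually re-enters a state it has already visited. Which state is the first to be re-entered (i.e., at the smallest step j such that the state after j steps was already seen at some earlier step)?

0

State sequence: 0 -a-> 0 -b-> 4 -a-> 5 -b-> 6 -a-> 0 -a-> 0 -a-> 0 -b-> 4 -b-> 3 -a-> 3
First repeat at step 1: 0 was already visited.

The earliest repeat is at step j = 1: N is in 0, which it already visited at step i = 0.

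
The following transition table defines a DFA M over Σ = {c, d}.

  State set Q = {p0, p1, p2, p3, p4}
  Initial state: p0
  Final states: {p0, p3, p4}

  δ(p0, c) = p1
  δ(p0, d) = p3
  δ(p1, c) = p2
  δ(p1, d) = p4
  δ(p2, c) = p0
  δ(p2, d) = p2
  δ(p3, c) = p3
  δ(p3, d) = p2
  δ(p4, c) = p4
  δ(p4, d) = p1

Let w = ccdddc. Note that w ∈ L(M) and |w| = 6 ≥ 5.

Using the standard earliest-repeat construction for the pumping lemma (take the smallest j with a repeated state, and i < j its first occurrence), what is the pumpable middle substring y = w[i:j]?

Run of M on w = c c d d d c:
  step 0: p0  (start)
  step 1: p1  (read c: p0→p1)
  step 2: p2  (read c: p1→p2)
  step 3: p2  (read d: p2→p2)   ← first repeat (p2 seen earlier)
  step 4: p2  (read d: p2→p2)
  step 5: p2  (read d: p2→p2)
  step 6: p0  (read c: p2→p0)

So i = 2, j = 3, giving x = w[0:2] = cc, y = w[2:3] = d, z = w[3:6] = ddc.
Check: |xy| = 3 ≤ 5 and |y| = 1 ≥ 1. Reading y takes M from p2 back to p2, so every xyⁱz is accepted.
The DFA has 5 states, so the proof of the pumping lemma guarantees a repeated state among the first 5+1 visited; the segment between the two visits is the pumpable y.

d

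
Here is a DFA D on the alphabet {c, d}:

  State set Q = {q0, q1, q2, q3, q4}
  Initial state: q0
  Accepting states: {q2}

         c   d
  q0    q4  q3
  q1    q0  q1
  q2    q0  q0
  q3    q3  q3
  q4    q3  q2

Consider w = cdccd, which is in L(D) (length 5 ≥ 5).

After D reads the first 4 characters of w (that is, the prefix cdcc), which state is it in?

State sequence: q0 -c-> q4 -d-> q2 -c-> q0 -c-> q4

After reading 4 characters, D is in state q4.

q4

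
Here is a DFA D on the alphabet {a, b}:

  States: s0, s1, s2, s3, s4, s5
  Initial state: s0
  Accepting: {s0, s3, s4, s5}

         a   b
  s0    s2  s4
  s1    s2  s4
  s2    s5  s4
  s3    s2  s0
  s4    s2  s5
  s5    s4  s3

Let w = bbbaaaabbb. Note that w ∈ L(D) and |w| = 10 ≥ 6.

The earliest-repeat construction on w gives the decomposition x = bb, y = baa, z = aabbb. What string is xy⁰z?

bbaabbb

xy⁰z = xz = bb·aabbb = bbaabbb.
Reading y = baa takes D from s5 back to s5, so after x the machine is still in s5, and z then leads to the accepting state s3. Hence bbaabbb ∈ L(D).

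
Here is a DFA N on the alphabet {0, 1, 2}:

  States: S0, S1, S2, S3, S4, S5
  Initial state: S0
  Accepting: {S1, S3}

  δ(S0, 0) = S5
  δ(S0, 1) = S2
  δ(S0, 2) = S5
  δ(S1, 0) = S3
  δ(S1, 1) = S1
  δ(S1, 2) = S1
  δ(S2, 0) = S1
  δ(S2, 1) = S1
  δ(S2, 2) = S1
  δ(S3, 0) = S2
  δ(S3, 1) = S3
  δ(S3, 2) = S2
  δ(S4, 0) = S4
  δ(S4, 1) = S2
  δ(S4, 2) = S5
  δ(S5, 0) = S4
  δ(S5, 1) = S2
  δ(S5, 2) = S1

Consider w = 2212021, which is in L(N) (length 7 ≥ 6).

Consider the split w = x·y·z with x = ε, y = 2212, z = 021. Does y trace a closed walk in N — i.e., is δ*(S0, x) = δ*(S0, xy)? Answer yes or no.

no

State sequence: S0 -2-> S5 -2-> S1 -1-> S1 -2-> S1

After x (step 0): S0. After xy (step 4): S1.
They differ (S0 ≠ S1), so y is not a cycle from the state after x; this split is not the one the pumping-lemma construction produces, and pumping y need not keep the string in L(N).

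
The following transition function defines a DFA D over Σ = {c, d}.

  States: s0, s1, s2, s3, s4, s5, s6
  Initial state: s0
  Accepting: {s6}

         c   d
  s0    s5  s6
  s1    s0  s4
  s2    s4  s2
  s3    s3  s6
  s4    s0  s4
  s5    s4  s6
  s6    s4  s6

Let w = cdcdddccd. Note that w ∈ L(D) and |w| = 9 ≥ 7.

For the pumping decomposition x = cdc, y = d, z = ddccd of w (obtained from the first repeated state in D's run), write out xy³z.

cdcdddddccd

xy^3z = cdc·d·d·d·ddccd = cdcdddddccd.
Reading y = d takes D from s4 back to s4, so after x·y·y·y the machine is still in s4, and z then leads to the accepting state s6. Hence cdcdddddccd ∈ L(D).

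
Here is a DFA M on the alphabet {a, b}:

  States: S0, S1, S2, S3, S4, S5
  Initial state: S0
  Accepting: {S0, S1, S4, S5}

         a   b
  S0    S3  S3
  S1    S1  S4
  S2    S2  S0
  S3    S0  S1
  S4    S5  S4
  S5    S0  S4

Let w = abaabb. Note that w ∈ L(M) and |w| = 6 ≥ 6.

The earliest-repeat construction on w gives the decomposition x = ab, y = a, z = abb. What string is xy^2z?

abaaabb

xy^2z = ab·a·a·abb = abaaabb.
Reading y = a takes M from S1 back to S1, so after x·y·y the machine is still in S1, and z then leads to the accepting state S4. Hence abaaabb ∈ L(M).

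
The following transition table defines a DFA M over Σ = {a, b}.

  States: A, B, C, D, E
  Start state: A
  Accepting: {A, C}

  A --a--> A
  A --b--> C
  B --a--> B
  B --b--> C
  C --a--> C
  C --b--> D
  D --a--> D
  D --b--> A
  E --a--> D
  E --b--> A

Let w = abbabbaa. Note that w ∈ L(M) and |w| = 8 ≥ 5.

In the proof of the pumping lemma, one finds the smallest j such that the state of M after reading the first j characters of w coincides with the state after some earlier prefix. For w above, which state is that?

A

Run of M on w = a b b a b b a a:
  step 0: A  (start)
  step 1: A  (read a: A→A)   ← first repeat (A seen earlier)
  step 2: C  (read b: A→C)
  step 3: D  (read b: C→D)
  step 4: D  (read a: D→D)
  step 5: A  (read b: D→A)
  step 6: C  (read b: A→C)
  step 7: C  (read a: C→C)
  step 8: C  (read a: C→C)

The earliest repeat is at step j = 1: M is in A, which it already visited at step i = 0.
With |Q| = 5, pigeonhole forces a state repeat no later than step 5; the substring read between the first and second visits to that state can be pumped.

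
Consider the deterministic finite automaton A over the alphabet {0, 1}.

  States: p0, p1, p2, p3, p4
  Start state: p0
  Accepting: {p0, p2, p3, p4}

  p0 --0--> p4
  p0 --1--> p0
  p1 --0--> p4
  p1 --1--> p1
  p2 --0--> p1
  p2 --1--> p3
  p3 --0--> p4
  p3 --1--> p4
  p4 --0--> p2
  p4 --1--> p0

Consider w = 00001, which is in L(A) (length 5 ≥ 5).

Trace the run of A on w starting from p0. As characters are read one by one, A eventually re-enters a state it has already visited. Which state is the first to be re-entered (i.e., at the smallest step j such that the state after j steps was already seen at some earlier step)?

Run of A on w = 0 0 0 0 1:
  step 0: p0  (start)
  step 1: p4  (read 0: p0→p4)
  step 2: p2  (read 0: p4→p2)
  step 3: p1  (read 0: p2→p1)
  step 4: p4  (read 0: p1→p4)   ← first repeat (p4 seen earlier)
  step 5: p0  (read 1: p4→p0)

The earliest repeat is at step j = 4: A is in p4, which it already visited at step i = 1.

p4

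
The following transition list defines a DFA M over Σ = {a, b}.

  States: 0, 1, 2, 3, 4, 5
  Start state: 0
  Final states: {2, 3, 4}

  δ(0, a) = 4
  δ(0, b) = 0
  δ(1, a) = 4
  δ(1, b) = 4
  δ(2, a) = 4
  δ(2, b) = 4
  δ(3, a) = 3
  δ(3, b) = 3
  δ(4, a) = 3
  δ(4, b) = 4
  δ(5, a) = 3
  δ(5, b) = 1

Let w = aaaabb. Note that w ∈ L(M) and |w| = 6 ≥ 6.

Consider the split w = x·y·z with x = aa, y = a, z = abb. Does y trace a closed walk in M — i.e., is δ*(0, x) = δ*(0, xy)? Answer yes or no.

Run of M on the first 3 characters of w = a a a:
  step 0: 0  (start)
  step 1: 4  (read a: 0→4)
  step 2: 3  (read a: 4→3)
  step 3: 3  (read a: 3→3)

After x (step 2): 3. After xy (step 3): 3.
They match, so y = a drives M around a cycle from 3 back to itself; pumping y any number of times keeps M in 3 before reading z, and xyⁱz ∈ L(M) for every i ≥ 0.

yes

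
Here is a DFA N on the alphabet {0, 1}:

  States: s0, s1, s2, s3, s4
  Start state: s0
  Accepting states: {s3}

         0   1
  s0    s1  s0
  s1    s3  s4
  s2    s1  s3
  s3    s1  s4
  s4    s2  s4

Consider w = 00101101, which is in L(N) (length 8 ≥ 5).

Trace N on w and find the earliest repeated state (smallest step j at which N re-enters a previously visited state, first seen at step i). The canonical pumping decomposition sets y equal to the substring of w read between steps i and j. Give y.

101

State sequence: s0 -0-> s1 -0-> s3 -1-> s4 -0-> s2 -1-> s3 -1-> s4 -0-> s2 -1-> s3
First repeat at step 5: s3 was already visited.

So i = 2, j = 5, giving x = w[0:2] = 00, y = w[2:5] = 101, z = w[5:8] = 101.
Check: |xy| = 5 ≤ 5 and |y| = 3 ≥ 1. Reading y takes N from s3 back to s3, so every xyⁱz is accepted.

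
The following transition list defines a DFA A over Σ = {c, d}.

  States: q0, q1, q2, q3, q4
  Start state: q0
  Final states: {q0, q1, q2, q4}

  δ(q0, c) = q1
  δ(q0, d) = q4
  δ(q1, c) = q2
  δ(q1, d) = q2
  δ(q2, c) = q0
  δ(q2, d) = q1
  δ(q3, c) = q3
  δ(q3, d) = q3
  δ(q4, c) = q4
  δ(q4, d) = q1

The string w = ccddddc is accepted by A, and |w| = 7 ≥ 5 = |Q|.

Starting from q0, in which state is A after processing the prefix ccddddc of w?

q0

Run of A on the first 7 characters of w = c c d d d d c:
  step 0: q0  (start)
  step 1: q1  (read c: q0→q1)
  step 2: q2  (read c: q1→q2)
  step 3: q1  (read d: q2→q1)
  step 4: q2  (read d: q1→q2)
  step 5: q1  (read d: q2→q1)
  step 6: q2  (read d: q1→q2)
  step 7: q0  (read c: q2→q0)

After reading 7 characters, A is in state q0.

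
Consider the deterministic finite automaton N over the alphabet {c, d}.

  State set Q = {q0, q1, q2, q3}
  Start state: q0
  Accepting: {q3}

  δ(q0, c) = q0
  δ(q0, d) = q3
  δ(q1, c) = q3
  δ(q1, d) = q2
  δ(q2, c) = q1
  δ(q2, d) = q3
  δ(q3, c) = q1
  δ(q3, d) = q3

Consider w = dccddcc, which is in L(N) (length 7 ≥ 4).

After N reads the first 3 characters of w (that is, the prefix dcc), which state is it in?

Run of N on the first 3 characters of w = d c c:
  step 0: q0  (start)
  step 1: q3  (read d: q0→q3)
  step 2: q1  (read c: q3→q1)
  step 3: q3  (read c: q1→q3)

After reading 3 characters, N is in state q3.

q3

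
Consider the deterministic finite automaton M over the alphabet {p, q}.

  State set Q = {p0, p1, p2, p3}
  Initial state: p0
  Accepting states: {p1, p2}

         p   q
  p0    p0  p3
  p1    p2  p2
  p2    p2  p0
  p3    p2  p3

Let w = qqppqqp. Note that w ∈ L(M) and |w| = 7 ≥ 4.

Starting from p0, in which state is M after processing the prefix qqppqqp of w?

State sequence: p0 -q-> p3 -q-> p3 -p-> p2 -p-> p2 -q-> p0 -q-> p3 -p-> p2

After reading 7 characters, M is in state p2.
(This kind of state-tracing is the core of the pumping-lemma construction: with 4 states, pigeonhole forces a repeat within the first 4 steps.)

p2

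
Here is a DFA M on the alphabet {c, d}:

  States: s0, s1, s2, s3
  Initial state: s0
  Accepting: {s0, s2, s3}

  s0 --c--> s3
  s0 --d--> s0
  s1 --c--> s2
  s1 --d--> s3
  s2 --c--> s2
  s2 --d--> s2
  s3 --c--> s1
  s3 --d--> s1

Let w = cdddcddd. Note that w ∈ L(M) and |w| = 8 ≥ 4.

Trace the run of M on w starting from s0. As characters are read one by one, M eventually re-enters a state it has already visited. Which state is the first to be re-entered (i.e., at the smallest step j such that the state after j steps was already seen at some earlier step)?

s3

Run of M on w = c d d d c d d d:
  step 0: s0  (start)
  step 1: s3  (read c: s0→s3)
  step 2: s1  (read d: s3→s1)
  step 3: s3  (read d: s1→s3)   ← first repeat (s3 seen earlier)
  step 4: s1  (read d: s3→s1)
  step 5: s2  (read c: s1→s2)
  step 6: s2  (read d: s2→s2)
  step 7: s2  (read d: s2→s2)
  step 8: s2  (read d: s2→s2)

The earliest repeat is at step j = 3: M is in s3, which it already visited at step i = 1.
Pumping length from the standard proof: p = 4 (the number of states). The repeated state found above gives |xy| = j ≤ 4 and |y| = j − i ≥ 1.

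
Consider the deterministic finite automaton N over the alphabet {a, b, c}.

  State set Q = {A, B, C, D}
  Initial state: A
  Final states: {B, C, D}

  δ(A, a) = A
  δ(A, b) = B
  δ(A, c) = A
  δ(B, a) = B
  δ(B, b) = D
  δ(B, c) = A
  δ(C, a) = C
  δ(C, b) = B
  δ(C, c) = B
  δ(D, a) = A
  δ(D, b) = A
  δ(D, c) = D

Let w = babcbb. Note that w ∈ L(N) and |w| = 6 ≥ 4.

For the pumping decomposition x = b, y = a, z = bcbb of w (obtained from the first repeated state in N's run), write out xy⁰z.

xy⁰z = xz = b·bcbb = bbcbb.
Reading y = a takes N from B back to B, so after x the machine is still in B, and z then leads to the accepting state B. Hence bbcbb ∈ L(N).

bbcbb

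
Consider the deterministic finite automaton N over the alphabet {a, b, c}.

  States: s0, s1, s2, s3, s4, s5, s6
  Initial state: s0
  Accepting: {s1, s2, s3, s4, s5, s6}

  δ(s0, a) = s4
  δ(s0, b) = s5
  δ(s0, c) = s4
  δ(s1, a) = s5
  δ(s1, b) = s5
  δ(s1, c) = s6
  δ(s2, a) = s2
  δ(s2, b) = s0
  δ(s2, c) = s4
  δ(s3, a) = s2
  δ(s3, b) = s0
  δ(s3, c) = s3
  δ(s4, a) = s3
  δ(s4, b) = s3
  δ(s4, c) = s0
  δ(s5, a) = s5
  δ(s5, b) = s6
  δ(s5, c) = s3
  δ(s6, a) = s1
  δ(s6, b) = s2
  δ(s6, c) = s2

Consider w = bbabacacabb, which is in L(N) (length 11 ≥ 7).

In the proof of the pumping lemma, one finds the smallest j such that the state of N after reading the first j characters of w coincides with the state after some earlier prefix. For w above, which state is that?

Run of N on w = b b a b a c a c a b b:
  step 0: s0  (start)
  step 1: s5  (read b: s0→s5)
  step 2: s6  (read b: s5→s6)
  step 3: s1  (read a: s6→s1)
  step 4: s5  (read b: s1→s5)   ← first repeat (s5 seen earlier)
  step 5: s5  (read a: s5→s5)
  step 6: s3  (read c: s5→s3)
  step 7: s2  (read a: s3→s2)
  step 8: s4  (read c: s2→s4)
  step 9: s3  (read a: s4→s3)
  step 10: s0  (read b: s3→s0)
  step 11: s5  (read b: s0→s5)

The earliest repeat is at step j = 4: N is in s5, which it already visited at step i = 1.
With |Q| = 7, pigeonhole forces a state repeat no later than step 7; the substring read between the first and second visits to that state can be pumped.

s5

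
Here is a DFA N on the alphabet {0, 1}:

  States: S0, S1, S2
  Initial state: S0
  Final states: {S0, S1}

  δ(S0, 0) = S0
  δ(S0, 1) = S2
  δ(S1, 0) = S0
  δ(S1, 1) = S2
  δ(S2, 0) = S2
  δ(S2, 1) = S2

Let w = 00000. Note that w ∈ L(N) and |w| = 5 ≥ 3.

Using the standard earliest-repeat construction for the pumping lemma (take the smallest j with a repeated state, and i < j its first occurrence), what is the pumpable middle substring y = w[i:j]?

0

Run of N on w = 0 0 0 0 0:
  step 0: S0  (start)
  step 1: S0  (read 0: S0→S0)   ← first repeat (S0 seen earlier)
  step 2: S0  (read 0: S0→S0)
  step 3: S0  (read 0: S0→S0)
  step 4: S0  (read 0: S0→S0)
  step 5: S0  (read 0: S0→S0)

So i = 0, j = 1, giving x = w[0:0] = ε, y = w[0:1] = 0, z = w[1:5] = 0000.
Check: |xy| = 1 ≤ 3 and |y| = 1 ≥ 1. Reading y takes N from S0 back to S0, so every xyⁱz is accepted.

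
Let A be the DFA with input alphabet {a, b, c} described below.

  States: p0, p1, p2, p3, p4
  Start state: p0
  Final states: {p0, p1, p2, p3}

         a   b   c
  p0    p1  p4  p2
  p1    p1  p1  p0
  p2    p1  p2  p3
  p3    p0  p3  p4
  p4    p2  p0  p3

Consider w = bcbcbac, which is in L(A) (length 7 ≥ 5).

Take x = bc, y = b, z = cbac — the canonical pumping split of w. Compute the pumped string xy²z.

bcbbcbac

xy^2z = bc·b·b·cbac = bcbbcbac.
Reading y = b takes A from p3 back to p3, so after x·y·y the machine is still in p3, and z then leads to the accepting state p0. Hence bcbbcbac ∈ L(A).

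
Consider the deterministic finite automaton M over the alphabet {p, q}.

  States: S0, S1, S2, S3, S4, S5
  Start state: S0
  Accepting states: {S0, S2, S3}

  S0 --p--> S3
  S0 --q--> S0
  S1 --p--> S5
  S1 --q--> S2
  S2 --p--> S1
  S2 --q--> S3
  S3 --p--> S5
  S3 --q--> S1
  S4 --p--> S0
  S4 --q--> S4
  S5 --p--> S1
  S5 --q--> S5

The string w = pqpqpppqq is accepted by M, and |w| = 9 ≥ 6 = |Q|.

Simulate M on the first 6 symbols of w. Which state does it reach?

State sequence: S0 -p-> S3 -q-> S1 -p-> S5 -q-> S5 -p-> S1 -p-> S5

After reading 6 characters, M is in state S5.
(This kind of state-tracing is the core of the pumping-lemma construction: with 6 states, pigeonhole forces a repeat within the first 6 steps.)

S5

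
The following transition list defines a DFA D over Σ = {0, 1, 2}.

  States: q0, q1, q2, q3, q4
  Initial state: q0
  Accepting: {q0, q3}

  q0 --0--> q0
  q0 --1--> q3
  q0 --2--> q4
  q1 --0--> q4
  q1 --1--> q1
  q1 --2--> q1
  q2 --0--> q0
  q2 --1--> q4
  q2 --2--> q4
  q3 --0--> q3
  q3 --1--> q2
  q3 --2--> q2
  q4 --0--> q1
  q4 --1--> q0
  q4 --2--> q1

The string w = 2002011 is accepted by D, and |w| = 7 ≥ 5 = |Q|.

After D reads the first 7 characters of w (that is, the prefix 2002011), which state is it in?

Run of D on the first 7 characters of w = 2 0 0 2 0 1 1:
  step 0: q0  (start)
  step 1: q4  (read 2: q0→q4)
  step 2: q1  (read 0: q4→q1)
  step 3: q4  (read 0: q1→q4)
  step 4: q1  (read 2: q4→q1)
  step 5: q4  (read 0: q1→q4)
  step 6: q0  (read 1: q4→q0)
  step 7: q3  (read 1: q0→q3)

After reading 7 characters, D is in state q3.
(This kind of state-tracing is the core of the pumping-lemma construction: with 5 states, pigeonhole forces a repeat within the first 5 steps.)

q3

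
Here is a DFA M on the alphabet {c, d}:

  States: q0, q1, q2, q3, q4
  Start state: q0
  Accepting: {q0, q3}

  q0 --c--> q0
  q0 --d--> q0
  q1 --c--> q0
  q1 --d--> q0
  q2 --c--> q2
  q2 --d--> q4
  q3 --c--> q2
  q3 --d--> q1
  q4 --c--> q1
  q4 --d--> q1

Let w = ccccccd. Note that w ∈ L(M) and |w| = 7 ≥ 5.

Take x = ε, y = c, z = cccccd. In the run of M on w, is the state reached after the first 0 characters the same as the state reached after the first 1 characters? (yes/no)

yes

Run of M on the first 1 characters of w = c:
  step 0: q0  (start)
  step 1: q0  (read c: q0→q0)

After x (step 0): q0. After xy (step 1): q0.
They match, so y = c drives M around a cycle from q0 back to itself; pumping y any number of times keeps M in q0 before reading z, and xyⁱz ∈ L(M) for every i ≥ 0.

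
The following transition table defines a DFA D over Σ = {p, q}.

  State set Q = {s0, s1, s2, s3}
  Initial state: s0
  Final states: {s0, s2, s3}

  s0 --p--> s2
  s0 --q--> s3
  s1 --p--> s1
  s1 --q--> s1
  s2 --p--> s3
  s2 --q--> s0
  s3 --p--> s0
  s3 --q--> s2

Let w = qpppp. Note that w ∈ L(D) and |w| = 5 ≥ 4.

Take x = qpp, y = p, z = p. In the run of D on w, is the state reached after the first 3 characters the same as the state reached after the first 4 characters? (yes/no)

no

State sequence: s0 -q-> s3 -p-> s0 -p-> s2 -p-> s3

After x (step 3): s2. After xy (step 4): s3.
They differ (s2 ≠ s3), so y is not a cycle from the state after x; this split is not the one the pumping-lemma construction produces, and pumping y need not keep the string in L(D).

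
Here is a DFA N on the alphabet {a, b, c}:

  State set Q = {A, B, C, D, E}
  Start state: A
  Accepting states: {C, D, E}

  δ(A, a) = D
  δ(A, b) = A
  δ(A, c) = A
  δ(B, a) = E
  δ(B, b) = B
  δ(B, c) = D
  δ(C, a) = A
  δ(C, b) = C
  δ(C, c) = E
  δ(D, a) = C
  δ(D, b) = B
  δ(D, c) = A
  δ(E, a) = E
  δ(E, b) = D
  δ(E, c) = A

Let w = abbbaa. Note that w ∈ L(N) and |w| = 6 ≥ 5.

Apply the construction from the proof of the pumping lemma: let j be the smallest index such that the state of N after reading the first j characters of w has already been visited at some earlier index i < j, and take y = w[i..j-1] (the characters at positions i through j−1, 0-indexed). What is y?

b

Run of N on w = a b b b a a:
  step 0: A  (start)
  step 1: D  (read a: A→D)
  step 2: B  (read b: D→B)
  step 3: B  (read b: B→B)   ← first repeat (B seen earlier)
  step 4: B  (read b: B→B)
  step 5: E  (read a: B→E)
  step 6: E  (read a: E→E)

So i = 2, j = 3, giving x = w[0:2] = ab, y = w[2:3] = b, z = w[3:6] = baa.
Check: |xy| = 3 ≤ 5 and |y| = 1 ≥ 1. Reading y takes N from B back to B, so every xyⁱz is accepted.
Since N has 5 states, any run of length ≥ 5 visits 5+1 states, so by pigeonhole some state repeats within the first 5 steps — that repeat gives the pumpable loop.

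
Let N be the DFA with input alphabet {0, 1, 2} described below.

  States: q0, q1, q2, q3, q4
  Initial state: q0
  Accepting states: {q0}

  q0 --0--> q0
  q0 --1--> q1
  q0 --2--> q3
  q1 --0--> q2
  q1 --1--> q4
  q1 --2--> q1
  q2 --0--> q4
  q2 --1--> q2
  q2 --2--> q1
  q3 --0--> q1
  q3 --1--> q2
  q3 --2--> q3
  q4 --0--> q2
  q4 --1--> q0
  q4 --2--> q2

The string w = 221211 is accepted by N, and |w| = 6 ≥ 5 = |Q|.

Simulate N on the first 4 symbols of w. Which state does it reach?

Run of N on the first 4 characters of w = 2 2 1 2:
  step 0: q0  (start)
  step 1: q3  (read 2: q0→q3)
  step 2: q3  (read 2: q3→q3)
  step 3: q2  (read 1: q3→q2)
  step 4: q1  (read 2: q2→q1)

After reading 4 characters, N is in state q1.
(This kind of state-tracing is the core of the pumping-lemma construction: with 5 states, pigeonhole forces a repeat within the first 5 steps.)

q1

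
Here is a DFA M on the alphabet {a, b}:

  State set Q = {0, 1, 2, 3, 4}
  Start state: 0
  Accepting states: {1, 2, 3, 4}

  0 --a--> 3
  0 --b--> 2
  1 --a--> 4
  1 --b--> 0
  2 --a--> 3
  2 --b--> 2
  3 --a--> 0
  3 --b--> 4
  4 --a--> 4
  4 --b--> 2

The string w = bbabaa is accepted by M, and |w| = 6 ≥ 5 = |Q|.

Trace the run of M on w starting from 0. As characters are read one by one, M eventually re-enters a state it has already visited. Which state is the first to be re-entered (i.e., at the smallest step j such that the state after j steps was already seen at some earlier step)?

Run of M on w = b b a b a a:
  step 0: 0  (start)
  step 1: 2  (read b: 0→2)
  step 2: 2  (read b: 2→2)   ← first repeat (2 seen earlier)
  step 3: 3  (read a: 2→3)
  step 4: 4  (read b: 3→4)
  step 5: 4  (read a: 4→4)
  step 6: 4  (read a: 4→4)

The earliest repeat is at step j = 2: M is in 2, which it already visited at step i = 1.
The DFA has 5 states, so the proof of the pumping lemma guarantees a repeated state among the first 5+1 visited; the segment between the two visits is the pumpable y.

2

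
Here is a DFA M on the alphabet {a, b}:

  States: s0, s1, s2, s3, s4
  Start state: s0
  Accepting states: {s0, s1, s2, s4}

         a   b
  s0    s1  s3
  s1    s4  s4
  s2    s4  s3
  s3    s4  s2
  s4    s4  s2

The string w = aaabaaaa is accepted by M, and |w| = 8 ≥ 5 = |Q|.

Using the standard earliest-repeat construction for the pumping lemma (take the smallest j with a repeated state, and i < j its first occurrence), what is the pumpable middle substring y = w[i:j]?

a

Run of M on w = a a a b a a a a:
  step 0: s0  (start)
  step 1: s1  (read a: s0→s1)
  step 2: s4  (read a: s1→s4)
  step 3: s4  (read a: s4→s4)   ← first repeat (s4 seen earlier)
  step 4: s2  (read b: s4→s2)
  step 5: s4  (read a: s2→s4)
  step 6: s4  (read a: s4→s4)
  step 7: s4  (read a: s4→s4)
  step 8: s4  (read a: s4→s4)

So i = 2, j = 3, giving x = w[0:2] = aa, y = w[2:3] = a, z = w[3:8] = baaaa.
Check: |xy| = 3 ≤ 5 and |y| = 1 ≥ 1. Reading y takes M from s4 back to s4, so every xyⁱz is accepted.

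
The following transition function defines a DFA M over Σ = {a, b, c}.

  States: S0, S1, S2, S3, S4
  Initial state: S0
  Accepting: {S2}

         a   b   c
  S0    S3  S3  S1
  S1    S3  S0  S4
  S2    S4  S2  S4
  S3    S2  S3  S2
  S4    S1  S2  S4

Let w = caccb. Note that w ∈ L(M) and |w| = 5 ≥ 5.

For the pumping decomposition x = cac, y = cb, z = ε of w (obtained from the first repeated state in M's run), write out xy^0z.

xy⁰z = xz = cac·ε = cac.
Reading y = cb takes M from S2 back to S2, so after x the machine is still in S2, and z then leads to the accepting state S2. Hence cac ∈ L(M).

cac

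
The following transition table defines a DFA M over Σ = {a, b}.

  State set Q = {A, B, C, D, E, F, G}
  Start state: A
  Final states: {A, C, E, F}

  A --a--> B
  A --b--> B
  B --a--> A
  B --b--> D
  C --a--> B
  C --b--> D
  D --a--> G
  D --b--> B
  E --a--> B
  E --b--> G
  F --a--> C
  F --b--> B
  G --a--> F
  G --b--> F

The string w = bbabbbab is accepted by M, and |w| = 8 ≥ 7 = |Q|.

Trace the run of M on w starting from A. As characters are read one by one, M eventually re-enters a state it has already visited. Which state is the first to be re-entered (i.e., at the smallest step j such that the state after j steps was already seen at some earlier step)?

B

Run of M on w = b b a b b b a b:
  step 0: A  (start)
  step 1: B  (read b: A→B)
  step 2: D  (read b: B→D)
  step 3: G  (read a: D→G)
  step 4: F  (read b: G→F)
  step 5: B  (read b: F→B)   ← first repeat (B seen earlier)
  step 6: D  (read b: B→D)
  step 7: G  (read a: D→G)
  step 8: F  (read b: G→F)

The earliest repeat is at step j = 5: M is in B, which it already visited at step i = 1.
Since M has 7 states, any run of length ≥ 7 visits 7+1 states, so by pigeonhole some state repeats within the first 7 steps — that repeat gives the pumpable loop.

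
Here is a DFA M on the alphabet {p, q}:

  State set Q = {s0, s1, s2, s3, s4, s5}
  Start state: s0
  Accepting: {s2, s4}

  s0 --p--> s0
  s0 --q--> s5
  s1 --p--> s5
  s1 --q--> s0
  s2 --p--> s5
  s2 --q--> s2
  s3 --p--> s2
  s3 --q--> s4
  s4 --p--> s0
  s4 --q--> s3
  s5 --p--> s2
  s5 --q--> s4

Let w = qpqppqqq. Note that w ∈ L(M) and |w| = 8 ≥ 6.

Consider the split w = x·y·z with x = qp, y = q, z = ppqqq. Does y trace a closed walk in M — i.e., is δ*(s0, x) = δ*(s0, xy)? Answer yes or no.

yes

Run of M on the first 3 characters of w = q p q:
  step 0: s0  (start)
  step 1: s5  (read q: s0→s5)
  step 2: s2  (read p: s5→s2)
  step 3: s2  (read q: s2→s2)

After x (step 2): s2. After xy (step 3): s2.
They match, so y = q drives M around a cycle from s2 back to itself; pumping y any number of times keeps M in s2 before reading z, and xyⁱz ∈ L(M) for every i ≥ 0.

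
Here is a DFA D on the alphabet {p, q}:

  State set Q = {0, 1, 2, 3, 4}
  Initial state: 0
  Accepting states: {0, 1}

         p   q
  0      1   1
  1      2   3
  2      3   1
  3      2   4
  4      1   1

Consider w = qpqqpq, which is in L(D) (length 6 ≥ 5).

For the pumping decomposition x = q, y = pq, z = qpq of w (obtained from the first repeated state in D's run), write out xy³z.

qpqpqpqqpq

xy^3z = q·pq·pq·pq·qpq = qpqpqpqqpq.
Reading y = pq takes D from 1 back to 1, so after x·y·y·y the machine is still in 1, and z then leads to the accepting state 1. Hence qpqpqpqqpq ∈ L(D).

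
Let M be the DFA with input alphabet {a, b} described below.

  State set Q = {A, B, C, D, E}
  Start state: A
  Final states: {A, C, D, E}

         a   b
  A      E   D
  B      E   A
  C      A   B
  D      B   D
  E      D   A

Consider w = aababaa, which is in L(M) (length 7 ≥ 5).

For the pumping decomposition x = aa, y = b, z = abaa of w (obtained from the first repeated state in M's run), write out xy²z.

xy^2z = aa·b·b·abaa = aabbabaa.
Reading y = b takes M from D back to D, so after x·y·y the machine is still in D, and z then leads to the accepting state D. Hence aabbabaa ∈ L(M).

aabbabaa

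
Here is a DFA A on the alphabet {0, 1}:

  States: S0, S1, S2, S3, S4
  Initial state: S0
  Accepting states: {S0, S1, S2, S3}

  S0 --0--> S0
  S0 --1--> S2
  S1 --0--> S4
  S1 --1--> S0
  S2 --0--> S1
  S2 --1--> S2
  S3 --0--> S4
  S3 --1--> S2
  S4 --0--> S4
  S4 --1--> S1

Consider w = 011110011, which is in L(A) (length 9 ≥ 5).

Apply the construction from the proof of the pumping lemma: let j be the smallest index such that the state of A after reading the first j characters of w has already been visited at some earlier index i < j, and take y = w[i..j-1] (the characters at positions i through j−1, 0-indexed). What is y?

0

Run of A on w = 0 1 1 1 1 0 0 1 1:
  step 0: S0  (start)
  step 1: S0  (read 0: S0→S0)   ← first repeat (S0 seen earlier)
  step 2: S2  (read 1: S0→S2)
  step 3: S2  (read 1: S2→S2)
  step 4: S2  (read 1: S2→S2)
  step 5: S2  (read 1: S2→S2)
  step 6: S1  (read 0: S2→S1)
  step 7: S4  (read 0: S1→S4)
  step 8: S1  (read 1: S4→S1)
  step 9: S0  (read 1: S1→S0)

So i = 0, j = 1, giving x = w[0:0] = ε, y = w[0:1] = 0, z = w[1:9] = 11110011.
Check: |xy| = 1 ≤ 5 and |y| = 1 ≥ 1. Reading y takes A from S0 back to S0, so every xyⁱz is accepted.
Since A has 5 states, any run of length ≥ 5 visits 5+1 states, so by pigeonhole some state repeats within the first 5 steps — that repeat gives the pumpable loop.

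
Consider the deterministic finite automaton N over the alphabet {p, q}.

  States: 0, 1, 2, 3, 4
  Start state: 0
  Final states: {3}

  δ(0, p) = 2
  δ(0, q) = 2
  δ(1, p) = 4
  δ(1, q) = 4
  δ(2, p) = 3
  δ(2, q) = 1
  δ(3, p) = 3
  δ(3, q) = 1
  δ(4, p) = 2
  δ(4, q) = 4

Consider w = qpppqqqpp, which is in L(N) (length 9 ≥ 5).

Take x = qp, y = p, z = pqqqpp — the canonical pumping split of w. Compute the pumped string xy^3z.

qpppppqqqpp

xy^3z = qp·p·p·p·pqqqpp = qpppppqqqpp.
Reading y = p takes N from 3 back to 3, so after x·y·y·y the machine is still in 3, and z then leads to the accepting state 3. Hence qpppppqqqpp ∈ L(N).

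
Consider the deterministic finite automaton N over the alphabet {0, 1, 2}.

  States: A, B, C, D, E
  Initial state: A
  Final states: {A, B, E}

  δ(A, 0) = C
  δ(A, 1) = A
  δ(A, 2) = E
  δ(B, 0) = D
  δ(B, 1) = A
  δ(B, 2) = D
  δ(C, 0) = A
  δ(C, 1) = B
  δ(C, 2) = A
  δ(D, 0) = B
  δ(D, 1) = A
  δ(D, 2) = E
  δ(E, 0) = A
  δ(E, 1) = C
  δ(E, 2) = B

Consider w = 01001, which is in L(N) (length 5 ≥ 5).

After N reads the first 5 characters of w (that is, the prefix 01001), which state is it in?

A

Run of N on the first 5 characters of w = 0 1 0 0 1:
  step 0: A  (start)
  step 1: C  (read 0: A→C)
  step 2: B  (read 1: C→B)
  step 3: D  (read 0: B→D)
  step 4: B  (read 0: D→B)
  step 5: A  (read 1: B→A)

After reading 5 characters, N is in state A.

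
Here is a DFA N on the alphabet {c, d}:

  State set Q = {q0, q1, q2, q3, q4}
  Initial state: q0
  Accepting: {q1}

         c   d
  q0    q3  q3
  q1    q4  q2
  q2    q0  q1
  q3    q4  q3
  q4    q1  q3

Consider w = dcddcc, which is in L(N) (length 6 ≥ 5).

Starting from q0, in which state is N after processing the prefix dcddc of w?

Run of N on the first 5 characters of w = d c d d c:
  step 0: q0  (start)
  step 1: q3  (read d: q0→q3)
  step 2: q4  (read c: q3→q4)
  step 3: q3  (read d: q4→q3)
  step 4: q3  (read d: q3→q3)
  step 5: q4  (read c: q3→q4)

After reading 5 characters, N is in state q4.

q4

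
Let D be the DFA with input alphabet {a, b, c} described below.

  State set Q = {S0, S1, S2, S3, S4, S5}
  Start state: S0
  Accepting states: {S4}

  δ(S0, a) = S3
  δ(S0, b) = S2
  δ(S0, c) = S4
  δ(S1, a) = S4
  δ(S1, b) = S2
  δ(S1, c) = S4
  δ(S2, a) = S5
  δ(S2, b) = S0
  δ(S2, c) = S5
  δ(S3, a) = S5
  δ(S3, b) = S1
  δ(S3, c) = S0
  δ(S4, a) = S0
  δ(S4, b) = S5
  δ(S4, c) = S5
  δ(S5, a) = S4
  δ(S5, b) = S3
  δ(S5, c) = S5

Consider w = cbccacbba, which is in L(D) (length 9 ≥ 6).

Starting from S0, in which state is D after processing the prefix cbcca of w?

S4

Run of D on the first 5 characters of w = c b c c a:
  step 0: S0  (start)
  step 1: S4  (read c: S0→S4)
  step 2: S5  (read b: S4→S5)
  step 3: S5  (read c: S5→S5)
  step 4: S5  (read c: S5→S5)
  step 5: S4  (read a: S5→S4)

After reading 5 characters, D is in state S4.
(This kind of state-tracing is the core of the pumping-lemma construction: with 6 states, pigeonhole forces a repeat within the first 6 steps.)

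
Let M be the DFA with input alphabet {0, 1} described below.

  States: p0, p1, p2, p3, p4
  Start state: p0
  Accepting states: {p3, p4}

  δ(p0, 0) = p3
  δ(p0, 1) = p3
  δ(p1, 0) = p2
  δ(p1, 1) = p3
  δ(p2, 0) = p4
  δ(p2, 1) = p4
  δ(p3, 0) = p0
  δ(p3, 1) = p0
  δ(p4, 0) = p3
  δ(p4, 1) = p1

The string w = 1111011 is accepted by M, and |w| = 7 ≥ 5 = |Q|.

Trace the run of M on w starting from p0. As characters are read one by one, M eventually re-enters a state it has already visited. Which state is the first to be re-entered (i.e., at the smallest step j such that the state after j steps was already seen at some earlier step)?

Run of M on w = 1 1 1 1 0 1 1:
  step 0: p0  (start)
  step 1: p3  (read 1: p0→p3)
  step 2: p0  (read 1: p3→p0)   ← first repeat (p0 seen earlier)
  step 3: p3  (read 1: p0→p3)
  step 4: p0  (read 1: p3→p0)
  step 5: p3  (read 0: p0→p3)
  step 6: p0  (read 1: p3→p0)
  step 7: p3  (read 1: p0→p3)

The earliest repeat is at step j = 2: M is in p0, which it already visited at step i = 0.

p0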